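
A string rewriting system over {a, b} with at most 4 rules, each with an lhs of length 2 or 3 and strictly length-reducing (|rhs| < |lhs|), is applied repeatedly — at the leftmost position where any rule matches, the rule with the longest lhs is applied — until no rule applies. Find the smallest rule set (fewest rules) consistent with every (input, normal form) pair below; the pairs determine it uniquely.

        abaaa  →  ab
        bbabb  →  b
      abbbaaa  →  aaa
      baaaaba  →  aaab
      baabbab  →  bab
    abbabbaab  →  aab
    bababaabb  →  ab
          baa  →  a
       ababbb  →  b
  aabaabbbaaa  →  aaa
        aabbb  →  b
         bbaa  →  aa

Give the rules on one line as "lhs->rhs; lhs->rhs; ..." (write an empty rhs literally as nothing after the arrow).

aba->ab; abb->b; baa->a; bb->

  | abaaa => abaa => aba => ab
  | bbabb => abb => b
  | abbbaaa => bbaaa => aaa
  | baaaaba => aaaba => aaab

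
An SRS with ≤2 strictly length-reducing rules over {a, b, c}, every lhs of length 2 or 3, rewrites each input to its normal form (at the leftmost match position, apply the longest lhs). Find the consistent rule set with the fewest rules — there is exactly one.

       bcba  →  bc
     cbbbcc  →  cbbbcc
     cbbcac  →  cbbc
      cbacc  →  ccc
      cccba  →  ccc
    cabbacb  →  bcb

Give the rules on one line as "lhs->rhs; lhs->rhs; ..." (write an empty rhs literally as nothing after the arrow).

ba->; ca->

  | bcba => bc
  | cbbbcc
  | cbbcac => cbbc
  | cbacc => ccc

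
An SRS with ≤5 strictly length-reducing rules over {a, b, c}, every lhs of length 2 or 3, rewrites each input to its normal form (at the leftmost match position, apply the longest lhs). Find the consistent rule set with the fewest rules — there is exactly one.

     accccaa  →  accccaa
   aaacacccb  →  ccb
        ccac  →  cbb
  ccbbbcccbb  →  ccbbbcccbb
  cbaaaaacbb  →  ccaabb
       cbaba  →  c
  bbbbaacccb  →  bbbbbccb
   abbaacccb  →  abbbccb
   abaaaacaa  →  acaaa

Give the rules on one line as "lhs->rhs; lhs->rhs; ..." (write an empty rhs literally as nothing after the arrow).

  | accccaa
  | aaacacccb => aacccb => ccb
  | ccac => cbb
  | ccbbbcccbb

aac->; ba->; baa->ca; cac->bb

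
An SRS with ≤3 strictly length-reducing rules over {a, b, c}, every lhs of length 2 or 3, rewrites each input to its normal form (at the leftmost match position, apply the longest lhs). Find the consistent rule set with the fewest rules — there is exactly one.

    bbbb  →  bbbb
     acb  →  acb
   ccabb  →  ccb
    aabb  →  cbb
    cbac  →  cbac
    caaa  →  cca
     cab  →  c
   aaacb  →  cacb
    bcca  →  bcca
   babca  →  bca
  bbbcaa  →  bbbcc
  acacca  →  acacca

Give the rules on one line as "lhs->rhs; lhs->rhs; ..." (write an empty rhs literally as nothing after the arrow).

  | bbbb
  | acb
  | ccabb => ccb
  | aabb => cbb

aa->c; ab->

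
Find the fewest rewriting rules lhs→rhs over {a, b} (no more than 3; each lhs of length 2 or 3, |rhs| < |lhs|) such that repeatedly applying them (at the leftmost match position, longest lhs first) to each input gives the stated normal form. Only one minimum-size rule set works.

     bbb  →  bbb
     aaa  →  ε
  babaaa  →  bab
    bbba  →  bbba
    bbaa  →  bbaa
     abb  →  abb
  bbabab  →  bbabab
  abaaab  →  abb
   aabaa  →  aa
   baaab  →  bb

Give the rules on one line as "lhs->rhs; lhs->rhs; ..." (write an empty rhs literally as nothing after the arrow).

aaa->; aab->

  | bbb
  | aaa => ε
  | babaaa => bab
  | bbba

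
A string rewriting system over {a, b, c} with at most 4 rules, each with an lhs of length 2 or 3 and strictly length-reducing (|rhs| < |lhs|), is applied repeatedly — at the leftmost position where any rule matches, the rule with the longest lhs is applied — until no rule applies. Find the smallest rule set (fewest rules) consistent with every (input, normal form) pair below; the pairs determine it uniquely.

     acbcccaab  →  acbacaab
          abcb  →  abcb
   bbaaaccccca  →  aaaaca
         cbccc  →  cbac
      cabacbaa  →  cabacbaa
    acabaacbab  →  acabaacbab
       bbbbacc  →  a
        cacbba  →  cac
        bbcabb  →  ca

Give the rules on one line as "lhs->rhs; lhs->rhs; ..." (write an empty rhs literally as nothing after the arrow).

bb->; bba->; cc->a

  | acbcccaab => acbacaab
  | abcb
  | bbaaaccccca => aaccccca => aaaccca => aaaaca
  | cbccc => cbac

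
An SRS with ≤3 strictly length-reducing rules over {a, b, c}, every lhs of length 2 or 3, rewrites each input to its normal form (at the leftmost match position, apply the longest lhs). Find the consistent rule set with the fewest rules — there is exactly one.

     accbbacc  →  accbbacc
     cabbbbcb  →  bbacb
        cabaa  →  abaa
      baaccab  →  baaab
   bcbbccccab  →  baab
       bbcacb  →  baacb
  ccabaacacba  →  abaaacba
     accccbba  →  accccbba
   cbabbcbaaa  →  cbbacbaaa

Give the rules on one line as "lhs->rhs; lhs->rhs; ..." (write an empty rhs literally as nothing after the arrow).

  | accbbacc
  | cabbbbcb => abbbbcb => babbcb => bbacb
  | cabaa => abaa
  | baaccab => baacab => baaab

abb->ba; bc->a; ca->a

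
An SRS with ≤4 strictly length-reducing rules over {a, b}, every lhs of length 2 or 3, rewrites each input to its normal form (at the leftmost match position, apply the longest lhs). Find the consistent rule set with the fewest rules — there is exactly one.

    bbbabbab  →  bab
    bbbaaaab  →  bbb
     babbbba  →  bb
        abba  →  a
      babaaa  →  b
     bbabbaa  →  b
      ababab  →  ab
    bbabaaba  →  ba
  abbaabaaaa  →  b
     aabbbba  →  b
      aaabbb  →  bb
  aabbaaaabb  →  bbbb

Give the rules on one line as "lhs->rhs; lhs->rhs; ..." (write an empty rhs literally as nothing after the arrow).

aa->b; aba->a; abb->; bba->aa

  | bbbabbab => baabbab => bbbbab => bbaab => aaab => bab
  | bbbaaaab => baaaaab => bbaaab => aaaab => baab => bbb
  | babbbba => bbba => baa => bb
  | abba => a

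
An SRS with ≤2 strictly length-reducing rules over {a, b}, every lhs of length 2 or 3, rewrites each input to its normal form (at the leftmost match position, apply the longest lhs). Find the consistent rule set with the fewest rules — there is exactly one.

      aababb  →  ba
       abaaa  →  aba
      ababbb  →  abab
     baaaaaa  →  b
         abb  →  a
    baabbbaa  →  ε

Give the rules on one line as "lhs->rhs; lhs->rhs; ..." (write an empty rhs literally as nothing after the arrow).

  | aababb => babb => ba
  | abaaa => aba
  | ababbb => abab
  | baaaaaa => baaaa => baa => b

aa->; bb->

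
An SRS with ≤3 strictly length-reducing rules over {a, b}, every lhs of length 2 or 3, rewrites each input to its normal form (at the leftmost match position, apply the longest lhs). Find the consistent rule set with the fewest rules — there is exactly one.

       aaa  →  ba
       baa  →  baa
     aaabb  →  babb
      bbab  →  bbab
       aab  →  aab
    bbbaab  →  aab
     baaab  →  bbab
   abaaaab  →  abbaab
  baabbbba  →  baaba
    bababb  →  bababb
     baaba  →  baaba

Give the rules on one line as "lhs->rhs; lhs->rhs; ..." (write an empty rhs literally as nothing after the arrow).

  | aaa => ba
  | baa
  | aaabb => babb
  | bbab

aaa->ba; bbb->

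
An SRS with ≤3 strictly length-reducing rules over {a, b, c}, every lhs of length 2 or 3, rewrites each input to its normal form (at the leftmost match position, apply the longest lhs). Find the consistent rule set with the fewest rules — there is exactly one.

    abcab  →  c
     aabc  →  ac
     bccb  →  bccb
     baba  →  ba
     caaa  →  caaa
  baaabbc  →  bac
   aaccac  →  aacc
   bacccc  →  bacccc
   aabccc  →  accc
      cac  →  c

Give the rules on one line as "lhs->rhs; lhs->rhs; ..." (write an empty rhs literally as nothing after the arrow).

  | abcab => cab => c
  | aabc => ac
  | bccb
  | baba => ba

ab->; cac->c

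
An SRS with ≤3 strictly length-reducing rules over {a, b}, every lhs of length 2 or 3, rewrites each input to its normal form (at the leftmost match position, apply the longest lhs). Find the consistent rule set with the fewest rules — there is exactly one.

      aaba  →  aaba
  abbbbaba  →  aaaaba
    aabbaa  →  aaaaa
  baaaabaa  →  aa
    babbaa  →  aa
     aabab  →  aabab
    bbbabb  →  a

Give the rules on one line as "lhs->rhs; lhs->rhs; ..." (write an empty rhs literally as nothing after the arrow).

  | aaba
  | abbbbaba => aabbaba => aaaaba
  | aabbaa => aaaaa
  | baaaabaa => aabaa => aa

baa->; bb->a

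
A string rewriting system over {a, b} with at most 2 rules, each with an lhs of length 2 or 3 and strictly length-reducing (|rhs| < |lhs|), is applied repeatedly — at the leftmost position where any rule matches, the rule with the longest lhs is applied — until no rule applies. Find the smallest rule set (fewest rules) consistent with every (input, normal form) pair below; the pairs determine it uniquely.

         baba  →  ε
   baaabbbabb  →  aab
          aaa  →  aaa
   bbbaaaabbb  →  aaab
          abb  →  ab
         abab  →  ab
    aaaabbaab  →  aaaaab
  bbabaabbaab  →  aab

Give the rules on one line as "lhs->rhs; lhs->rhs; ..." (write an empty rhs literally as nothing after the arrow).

ba->; bb->b

  | baba => ba => ε
  | baaabbbabb => aabbbabb => aabbabb => aababb => aabb => aab
  | aaa
  | bbbaaaabbb => bbaaaabbb => baaaabbb => aaabbb => aaabb => aaab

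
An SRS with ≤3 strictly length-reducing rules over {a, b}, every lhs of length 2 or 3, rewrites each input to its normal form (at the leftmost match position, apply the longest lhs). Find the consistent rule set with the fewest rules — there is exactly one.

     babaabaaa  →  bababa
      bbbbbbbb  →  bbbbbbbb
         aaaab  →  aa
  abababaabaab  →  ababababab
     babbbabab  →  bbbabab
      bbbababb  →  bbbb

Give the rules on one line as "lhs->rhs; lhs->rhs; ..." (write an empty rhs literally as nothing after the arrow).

aab->; abb->b; baa->ba

  | babaabaaa => bababaaa => bababaa => bababa
  | bbbbbbbb
  | aaaab => aa
  | abababaabaab => ababababaab => ababababab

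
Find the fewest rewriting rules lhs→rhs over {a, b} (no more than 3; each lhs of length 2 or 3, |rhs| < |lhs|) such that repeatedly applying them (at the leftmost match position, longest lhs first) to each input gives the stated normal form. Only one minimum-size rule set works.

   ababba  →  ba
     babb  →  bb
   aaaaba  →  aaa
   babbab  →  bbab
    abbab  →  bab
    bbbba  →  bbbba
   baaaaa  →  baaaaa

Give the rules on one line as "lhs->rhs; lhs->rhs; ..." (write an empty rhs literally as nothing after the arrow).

aab->; abb->b

  | ababba => abba => ba
  | babb => bb
  | aaaaba => aaa
  | babbab => bbab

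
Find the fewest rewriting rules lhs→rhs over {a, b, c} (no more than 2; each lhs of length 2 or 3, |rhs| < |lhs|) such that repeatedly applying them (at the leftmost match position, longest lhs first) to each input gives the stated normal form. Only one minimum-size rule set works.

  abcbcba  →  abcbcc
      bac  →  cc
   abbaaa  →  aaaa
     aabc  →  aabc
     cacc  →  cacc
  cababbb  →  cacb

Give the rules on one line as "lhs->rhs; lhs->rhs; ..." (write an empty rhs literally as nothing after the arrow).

  | abcbcba => abcbcc
  | bac => cc
  | abbaaa => aaaa
  | aabc

ba->c; bb->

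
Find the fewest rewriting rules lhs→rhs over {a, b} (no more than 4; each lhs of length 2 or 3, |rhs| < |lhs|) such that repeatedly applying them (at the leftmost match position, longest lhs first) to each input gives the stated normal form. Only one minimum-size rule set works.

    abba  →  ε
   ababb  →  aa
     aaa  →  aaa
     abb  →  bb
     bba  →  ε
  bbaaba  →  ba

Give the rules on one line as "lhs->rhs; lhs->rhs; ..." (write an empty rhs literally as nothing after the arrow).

  | abba => bba => ε
  | ababb => babb => bbb => aa
  | aaa
  | abb => bb

ab->b; bba->; bbb->aa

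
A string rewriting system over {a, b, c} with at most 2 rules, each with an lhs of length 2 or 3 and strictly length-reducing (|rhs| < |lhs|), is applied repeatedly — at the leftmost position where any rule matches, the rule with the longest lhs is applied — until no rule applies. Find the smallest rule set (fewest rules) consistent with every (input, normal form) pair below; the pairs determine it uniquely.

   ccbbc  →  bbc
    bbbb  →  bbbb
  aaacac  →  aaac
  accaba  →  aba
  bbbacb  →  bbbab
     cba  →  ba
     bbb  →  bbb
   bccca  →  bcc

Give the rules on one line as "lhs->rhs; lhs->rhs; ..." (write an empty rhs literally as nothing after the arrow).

  | ccbbc => cbbc => bbc
  | bbbb
  | aaacac => aaac
  | accaba => acba => aba

ca->; cb->b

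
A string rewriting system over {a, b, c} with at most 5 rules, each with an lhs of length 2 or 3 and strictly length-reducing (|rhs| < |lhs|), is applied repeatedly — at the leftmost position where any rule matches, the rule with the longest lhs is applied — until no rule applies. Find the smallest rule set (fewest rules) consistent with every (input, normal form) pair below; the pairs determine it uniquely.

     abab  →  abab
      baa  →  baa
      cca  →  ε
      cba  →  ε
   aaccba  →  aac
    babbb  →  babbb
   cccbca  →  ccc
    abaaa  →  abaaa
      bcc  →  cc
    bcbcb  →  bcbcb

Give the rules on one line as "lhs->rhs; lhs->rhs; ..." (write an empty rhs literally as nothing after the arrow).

bca->; bcc->cc; cba->; cca->

  | abab
  | baa
  | cca => ε
  | cba => ε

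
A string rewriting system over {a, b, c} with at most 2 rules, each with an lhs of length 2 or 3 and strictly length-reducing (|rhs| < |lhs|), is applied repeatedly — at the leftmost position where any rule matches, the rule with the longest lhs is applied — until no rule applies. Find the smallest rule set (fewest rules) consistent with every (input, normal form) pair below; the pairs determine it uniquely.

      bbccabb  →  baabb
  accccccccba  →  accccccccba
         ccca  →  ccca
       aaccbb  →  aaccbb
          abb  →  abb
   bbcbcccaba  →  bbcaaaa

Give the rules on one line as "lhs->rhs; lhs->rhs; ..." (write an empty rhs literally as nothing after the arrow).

bcc->a; cab->aa

  | bbccabb => baabb
  | accccccccba
  | ccca
  | aaccbb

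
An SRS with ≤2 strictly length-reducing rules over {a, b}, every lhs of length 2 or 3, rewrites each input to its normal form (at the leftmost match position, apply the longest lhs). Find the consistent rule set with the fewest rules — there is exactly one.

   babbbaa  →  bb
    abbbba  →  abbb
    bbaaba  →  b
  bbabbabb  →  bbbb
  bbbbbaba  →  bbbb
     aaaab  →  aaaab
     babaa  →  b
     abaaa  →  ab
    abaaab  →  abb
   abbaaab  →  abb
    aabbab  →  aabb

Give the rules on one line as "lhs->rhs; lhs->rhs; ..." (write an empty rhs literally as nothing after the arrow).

ba->b; bba->b

  | babbbaa => bbbbaa => bbba => bb
  | abbbba => abbb
  | bbaaba => baba => bba => b
  | bbabbabb => bbbabb => bbbb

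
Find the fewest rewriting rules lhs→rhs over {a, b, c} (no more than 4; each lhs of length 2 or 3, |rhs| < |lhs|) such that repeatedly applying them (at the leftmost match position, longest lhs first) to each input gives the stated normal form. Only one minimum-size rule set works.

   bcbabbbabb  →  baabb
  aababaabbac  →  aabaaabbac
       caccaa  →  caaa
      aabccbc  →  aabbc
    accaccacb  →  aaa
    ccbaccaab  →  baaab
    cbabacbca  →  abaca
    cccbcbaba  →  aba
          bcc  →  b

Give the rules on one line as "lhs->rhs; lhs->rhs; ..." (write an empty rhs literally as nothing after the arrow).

bab->ba; cb->; cc->

  | bcbabbbabb => babbbabb => babbabb => bababb => baabb
  | aababaabbac => aabaaabbac
  | caccaa => caaa
  | aabccbc => aabbc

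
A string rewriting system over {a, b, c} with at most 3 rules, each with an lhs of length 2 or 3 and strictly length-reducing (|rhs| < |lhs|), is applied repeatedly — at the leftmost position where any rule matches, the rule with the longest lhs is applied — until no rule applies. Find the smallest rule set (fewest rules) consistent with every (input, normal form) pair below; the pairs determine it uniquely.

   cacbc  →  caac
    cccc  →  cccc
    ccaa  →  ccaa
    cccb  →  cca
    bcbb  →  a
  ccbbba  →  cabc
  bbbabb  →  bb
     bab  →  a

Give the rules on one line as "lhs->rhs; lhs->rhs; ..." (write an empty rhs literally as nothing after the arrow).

ba->c; bbc->; cb->a

  | cacbc => caac
  | cccc
  | ccaa
  | cccb => cca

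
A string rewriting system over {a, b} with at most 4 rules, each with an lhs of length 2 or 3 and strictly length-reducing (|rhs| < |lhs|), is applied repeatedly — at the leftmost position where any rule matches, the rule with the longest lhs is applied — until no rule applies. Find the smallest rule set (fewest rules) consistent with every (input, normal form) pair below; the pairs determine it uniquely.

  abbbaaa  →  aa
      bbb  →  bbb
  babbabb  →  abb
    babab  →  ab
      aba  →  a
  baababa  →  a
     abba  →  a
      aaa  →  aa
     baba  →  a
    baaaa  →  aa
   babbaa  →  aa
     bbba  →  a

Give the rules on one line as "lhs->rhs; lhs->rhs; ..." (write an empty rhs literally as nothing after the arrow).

aaa->aa; aba->ba; ba->a

  | abbbaaa => abbaaa => abaaa => baaa => aaa => aa
  | bbb
  | babbabb => abbabb => ababb => babb => abb
  | babab => abab => bab => ab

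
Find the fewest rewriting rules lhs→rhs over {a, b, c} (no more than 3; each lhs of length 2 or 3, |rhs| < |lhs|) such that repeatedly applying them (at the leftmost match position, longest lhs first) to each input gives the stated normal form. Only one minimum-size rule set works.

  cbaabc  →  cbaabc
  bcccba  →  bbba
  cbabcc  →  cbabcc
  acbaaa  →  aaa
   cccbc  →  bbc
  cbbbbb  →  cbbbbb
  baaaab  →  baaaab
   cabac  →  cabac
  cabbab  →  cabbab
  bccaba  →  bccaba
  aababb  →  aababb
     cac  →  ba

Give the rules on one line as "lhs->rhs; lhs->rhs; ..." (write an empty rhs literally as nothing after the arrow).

acb->; cac->ba; ccc->b

  | cbaabc
  | bcccba => bbba
  | cbabcc
  | acbaaa => aaa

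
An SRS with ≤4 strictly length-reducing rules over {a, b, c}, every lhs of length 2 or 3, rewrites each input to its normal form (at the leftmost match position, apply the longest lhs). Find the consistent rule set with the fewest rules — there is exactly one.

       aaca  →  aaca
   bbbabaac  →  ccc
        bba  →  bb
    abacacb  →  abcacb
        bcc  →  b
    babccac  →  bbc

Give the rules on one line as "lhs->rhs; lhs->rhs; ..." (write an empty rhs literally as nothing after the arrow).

ba->b; baa->c; bbb->ba; bcc->b

  | aaca
  | bbbabaac => baabaac => cbaac => ccc
  | bba => bb
  | abacacb => abcacb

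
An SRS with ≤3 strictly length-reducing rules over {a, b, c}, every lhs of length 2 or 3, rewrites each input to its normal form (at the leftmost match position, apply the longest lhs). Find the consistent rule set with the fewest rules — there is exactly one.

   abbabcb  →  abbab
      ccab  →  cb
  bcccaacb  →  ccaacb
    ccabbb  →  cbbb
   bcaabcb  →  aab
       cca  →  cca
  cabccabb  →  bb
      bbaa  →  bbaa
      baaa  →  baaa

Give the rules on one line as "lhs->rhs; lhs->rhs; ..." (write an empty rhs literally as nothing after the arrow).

bc->; cab->b

  | abbabcb => abbab
  | ccab => cb
  | bcccaacb => ccaacb
  | ccabbb => cbbb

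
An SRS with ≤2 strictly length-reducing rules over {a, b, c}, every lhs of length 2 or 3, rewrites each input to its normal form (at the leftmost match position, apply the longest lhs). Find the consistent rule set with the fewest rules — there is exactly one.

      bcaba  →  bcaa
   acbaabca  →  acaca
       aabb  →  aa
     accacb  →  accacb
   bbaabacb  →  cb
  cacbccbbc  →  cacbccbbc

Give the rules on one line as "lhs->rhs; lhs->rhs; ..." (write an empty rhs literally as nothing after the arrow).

ab->a; ba->

  | bcaba => bcaa
  | acbaabca => acabca => acaca
  | aabb => aab => aa
  | accacb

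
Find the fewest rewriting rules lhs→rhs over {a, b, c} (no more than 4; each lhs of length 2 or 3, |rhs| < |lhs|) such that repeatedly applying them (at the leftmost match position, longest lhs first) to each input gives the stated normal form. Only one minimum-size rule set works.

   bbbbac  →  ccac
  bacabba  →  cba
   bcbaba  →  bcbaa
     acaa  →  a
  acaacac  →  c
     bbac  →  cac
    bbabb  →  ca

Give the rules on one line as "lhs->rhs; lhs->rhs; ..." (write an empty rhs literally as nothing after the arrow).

ab->a; aca->; bb->c

  | bbbbac => cbbac => ccac
  | bacabba => bbba => cba
  | bcbaba => bcbaa
  | acaa => a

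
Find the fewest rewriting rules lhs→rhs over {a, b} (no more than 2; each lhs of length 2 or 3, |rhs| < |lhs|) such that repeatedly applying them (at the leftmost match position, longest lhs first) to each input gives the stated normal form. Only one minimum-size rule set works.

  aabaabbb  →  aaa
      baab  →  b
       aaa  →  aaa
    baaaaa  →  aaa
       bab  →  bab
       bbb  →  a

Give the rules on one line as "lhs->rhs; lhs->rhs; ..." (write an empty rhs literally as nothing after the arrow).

baa->; bbb->a

  | aabaabbb => aabbb => aaa
  | baab => b
  | aaa
  | baaaaa => aaa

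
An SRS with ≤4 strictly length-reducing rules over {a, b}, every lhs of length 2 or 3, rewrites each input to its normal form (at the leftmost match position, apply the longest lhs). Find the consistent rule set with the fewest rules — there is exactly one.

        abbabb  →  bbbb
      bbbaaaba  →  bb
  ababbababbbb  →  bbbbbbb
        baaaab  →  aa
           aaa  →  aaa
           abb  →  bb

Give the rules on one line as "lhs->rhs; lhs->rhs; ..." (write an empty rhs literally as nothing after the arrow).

ab->; abb->bb; ba->b; baa->a

  | abbabb => bbabb => bbbb
  | bbbaaaba => bbaaba => baba => bba => bb
  | ababbababbbb => abbababbbb => bbababbbb => bbbabbbb => bbbbbbb
  | baaaab => aaab => aa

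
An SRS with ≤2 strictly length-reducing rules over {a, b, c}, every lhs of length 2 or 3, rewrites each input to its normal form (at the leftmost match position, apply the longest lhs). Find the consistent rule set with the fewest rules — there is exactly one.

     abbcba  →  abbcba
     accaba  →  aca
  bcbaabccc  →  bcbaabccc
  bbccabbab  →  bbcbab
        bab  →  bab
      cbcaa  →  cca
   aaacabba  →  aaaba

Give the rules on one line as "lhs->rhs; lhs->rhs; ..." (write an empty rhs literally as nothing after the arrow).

bca->c; cab->

  | abbcba
  | accaba => aca
  | bcbaabccc
  | bbccabbab => bbcbab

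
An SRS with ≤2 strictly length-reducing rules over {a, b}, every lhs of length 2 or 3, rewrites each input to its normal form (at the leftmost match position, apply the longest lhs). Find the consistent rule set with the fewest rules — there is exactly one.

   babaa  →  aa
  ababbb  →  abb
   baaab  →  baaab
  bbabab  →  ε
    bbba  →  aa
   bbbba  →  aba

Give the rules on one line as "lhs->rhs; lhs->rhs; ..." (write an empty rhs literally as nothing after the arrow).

bab->; bbb->a

  | babaa => aa
  | ababbb => abb
  | baaab
  | bbabab => bab => ε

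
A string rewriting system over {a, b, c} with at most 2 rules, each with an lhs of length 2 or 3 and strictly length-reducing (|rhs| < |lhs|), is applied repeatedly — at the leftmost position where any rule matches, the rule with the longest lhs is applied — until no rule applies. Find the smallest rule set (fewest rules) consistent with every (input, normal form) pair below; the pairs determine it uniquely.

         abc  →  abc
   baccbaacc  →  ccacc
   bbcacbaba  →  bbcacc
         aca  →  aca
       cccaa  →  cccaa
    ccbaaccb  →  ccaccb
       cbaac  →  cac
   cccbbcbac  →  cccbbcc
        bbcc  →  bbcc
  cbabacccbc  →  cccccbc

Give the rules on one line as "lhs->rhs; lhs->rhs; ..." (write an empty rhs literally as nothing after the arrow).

ba->; bab->cb

  | abc
  | baccbaacc => ccbaacc => ccacc
  | bbcacbaba => bbcaccba => bbcacc
  | aca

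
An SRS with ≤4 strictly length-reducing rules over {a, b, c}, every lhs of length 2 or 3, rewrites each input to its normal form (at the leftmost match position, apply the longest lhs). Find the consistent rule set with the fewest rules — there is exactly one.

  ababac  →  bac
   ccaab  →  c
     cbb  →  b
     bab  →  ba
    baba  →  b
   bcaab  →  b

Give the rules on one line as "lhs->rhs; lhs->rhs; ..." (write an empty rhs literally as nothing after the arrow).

  | ababac => aabac => bac
  | ccaab => ccb => c
  | cbb => b
  | bab => ba

aa->; ab->a; cb->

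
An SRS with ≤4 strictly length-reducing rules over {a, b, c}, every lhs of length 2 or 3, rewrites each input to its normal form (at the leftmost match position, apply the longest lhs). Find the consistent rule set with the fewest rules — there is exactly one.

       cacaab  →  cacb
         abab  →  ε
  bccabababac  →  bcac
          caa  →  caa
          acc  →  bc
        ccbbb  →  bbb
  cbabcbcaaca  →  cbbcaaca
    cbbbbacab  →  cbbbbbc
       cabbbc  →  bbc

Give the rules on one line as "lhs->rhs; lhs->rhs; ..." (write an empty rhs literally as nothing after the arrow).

aab->b; ab->c; acc->bc; cc->

  | cacaab => cacb
  | abab => cab => cc => ε
  | bccabababac => babababac => bcababac => bccabac => babac => bcac
  | caa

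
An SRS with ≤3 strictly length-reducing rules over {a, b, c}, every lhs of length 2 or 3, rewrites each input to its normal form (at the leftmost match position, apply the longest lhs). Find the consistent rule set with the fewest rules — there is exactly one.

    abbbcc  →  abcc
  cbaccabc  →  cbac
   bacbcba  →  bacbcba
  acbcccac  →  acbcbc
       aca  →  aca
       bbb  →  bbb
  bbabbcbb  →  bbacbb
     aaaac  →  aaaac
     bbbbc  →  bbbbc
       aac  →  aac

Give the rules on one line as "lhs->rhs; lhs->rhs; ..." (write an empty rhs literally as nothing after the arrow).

  | abbbcc => abcc
  | cbaccabc => cbabbc => cbac
  | bacbcba
  | acbcccac => acbcbc

abb->a; cca->b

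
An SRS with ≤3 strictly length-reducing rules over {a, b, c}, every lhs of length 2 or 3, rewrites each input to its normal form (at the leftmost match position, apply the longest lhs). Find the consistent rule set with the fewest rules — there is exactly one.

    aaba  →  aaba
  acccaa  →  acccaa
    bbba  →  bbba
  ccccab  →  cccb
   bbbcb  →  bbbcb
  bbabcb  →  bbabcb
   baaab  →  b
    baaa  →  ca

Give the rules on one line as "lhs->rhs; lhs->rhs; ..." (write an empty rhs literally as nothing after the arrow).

  | aaba
  | acccaa
  | bbba
  | ccccab => cccb

baa->c; cab->b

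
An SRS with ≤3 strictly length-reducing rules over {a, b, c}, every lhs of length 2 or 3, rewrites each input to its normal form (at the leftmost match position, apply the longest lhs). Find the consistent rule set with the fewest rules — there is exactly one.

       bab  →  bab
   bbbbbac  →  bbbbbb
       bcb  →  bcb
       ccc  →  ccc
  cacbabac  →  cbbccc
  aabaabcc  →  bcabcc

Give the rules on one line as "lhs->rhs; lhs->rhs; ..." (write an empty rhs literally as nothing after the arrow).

  | bab
  | bbbbbac => bbbbbb
  | bcb
  | ccc

aba->cc; ac->b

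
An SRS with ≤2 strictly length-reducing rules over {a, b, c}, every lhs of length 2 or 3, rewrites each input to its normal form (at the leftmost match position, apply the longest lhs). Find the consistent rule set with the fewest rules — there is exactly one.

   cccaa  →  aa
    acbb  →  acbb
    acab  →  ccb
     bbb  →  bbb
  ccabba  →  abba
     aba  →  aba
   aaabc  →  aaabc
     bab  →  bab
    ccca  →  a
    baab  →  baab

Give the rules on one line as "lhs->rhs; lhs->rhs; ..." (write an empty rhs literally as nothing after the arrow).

aca->cc; ca->a

  | cccaa => ccaa => caa => aa
  | acbb
  | acab => ccb
  | bbb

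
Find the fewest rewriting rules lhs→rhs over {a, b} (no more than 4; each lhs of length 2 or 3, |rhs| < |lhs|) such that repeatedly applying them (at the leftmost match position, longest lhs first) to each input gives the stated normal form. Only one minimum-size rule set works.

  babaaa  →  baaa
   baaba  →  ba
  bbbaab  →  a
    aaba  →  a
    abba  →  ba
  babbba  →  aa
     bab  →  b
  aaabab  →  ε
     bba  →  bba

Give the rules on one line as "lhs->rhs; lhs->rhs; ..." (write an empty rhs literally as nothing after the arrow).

aab->; ab->; bbb->a

  | babaaa => baaa
  | baaba => ba
  | bbbaab => aaab => a
  | aaba => a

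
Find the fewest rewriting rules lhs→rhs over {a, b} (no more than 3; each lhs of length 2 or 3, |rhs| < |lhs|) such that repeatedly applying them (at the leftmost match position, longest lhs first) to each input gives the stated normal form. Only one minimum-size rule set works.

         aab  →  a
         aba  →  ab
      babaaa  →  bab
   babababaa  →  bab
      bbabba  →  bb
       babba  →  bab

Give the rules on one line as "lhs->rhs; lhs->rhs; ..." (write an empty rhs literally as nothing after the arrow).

aab->a; aba->ab; bba->b

  | aab => a
  | aba => ab
  | babaaa => babaa => baba => bab
  | babababaa => babbabaa => babbaa => baba => bab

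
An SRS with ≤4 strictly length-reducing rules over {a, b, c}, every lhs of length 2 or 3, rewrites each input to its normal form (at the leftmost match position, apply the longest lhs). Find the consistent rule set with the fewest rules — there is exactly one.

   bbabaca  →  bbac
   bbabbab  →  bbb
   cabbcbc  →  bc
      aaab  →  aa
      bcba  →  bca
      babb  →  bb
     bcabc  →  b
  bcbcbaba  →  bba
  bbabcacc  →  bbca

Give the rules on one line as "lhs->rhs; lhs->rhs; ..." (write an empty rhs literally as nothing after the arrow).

  | bbabaca => bbaca => bbac
  | bbabbab => bbbab => bbb
  | cabbcbc => cbcbc => ccbc => bc
  | aaab => aa

ab->; aca->ac; cb->c; cc->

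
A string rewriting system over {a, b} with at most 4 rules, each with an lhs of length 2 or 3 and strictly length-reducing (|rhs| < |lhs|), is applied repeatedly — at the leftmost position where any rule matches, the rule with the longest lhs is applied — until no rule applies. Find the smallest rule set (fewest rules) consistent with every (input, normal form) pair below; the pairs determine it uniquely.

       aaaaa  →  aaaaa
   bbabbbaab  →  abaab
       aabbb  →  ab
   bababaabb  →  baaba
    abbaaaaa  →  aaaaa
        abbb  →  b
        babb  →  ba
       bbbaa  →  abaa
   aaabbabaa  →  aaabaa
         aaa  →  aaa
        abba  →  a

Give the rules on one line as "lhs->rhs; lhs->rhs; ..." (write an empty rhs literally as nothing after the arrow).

abb->; bab->ba; bb->a

  | aaaaa
  | bbabbbaab => aabbbaab => abaab
  | aabbb => ab
  | bababaabb => baabaabb => baaba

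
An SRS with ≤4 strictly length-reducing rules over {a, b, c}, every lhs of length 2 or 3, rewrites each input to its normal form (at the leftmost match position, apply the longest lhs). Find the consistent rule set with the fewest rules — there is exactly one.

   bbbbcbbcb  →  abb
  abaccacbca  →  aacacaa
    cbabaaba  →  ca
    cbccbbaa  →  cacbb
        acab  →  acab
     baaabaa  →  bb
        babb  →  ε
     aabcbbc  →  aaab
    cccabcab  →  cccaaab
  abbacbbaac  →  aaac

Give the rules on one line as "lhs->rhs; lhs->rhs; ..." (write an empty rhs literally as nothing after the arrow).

ba->b; bbb->; bc->a

  | bbbbcbbcb => bcbbcb => abbcb => abab => abb
  | abaccacbca => abccacbca => aacacbca => aacacaa
  | cbabaaba => cbbaaba => cbbaba => cbbba => ca
  | cbccbbaa => cacbbaa => cacbba => cacbb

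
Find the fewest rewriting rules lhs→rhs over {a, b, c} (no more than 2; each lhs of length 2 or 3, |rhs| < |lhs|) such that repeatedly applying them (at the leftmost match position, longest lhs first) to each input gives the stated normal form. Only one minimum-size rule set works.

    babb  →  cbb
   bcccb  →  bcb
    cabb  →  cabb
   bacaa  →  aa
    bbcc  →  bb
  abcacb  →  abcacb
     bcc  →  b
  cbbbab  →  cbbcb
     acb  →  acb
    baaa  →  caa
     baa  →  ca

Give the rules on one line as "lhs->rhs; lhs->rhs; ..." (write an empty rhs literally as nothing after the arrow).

  | babb => cbb
  | bcccb => bcb
  | cabb
  | bacaa => ccaa => aa

ba->c; cc->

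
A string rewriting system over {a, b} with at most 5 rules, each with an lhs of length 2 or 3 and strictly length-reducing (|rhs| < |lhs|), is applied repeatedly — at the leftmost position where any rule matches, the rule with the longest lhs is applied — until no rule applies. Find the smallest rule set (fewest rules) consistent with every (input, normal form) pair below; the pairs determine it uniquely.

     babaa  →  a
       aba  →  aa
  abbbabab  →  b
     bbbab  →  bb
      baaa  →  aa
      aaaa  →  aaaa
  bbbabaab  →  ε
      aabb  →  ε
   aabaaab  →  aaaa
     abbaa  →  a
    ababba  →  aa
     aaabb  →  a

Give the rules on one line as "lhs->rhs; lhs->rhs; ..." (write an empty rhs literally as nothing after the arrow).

  | babaa => baa => a
  | aba => aa
  | abbbabab => bbabab => bab => b
  | bbbab => bb

ab->; aba->aa; ba->; bba->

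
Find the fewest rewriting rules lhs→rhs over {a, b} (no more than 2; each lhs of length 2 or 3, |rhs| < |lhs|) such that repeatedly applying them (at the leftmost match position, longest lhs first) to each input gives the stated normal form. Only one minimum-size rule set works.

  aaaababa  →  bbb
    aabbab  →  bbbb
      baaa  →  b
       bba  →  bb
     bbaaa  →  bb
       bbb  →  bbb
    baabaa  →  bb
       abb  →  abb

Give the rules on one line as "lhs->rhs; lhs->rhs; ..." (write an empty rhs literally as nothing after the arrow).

aa->b; ba->b

  | aaaababa => baababa => bababa => bbaba => bbba => bbb
  | aabbab => bbbab => bbbb
  | baaa => baa => ba => b
  | bba => bb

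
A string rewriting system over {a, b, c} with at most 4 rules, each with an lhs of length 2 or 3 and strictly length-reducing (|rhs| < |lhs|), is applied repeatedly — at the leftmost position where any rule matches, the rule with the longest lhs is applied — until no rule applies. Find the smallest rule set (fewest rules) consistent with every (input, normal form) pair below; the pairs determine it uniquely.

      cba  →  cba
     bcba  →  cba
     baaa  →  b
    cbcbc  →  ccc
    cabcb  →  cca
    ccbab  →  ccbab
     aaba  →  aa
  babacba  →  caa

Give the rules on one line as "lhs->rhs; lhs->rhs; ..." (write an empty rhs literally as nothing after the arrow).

  | cba
  | bcba => cba
  | baaa => b
  | cbcbc => ccbc => ccc

aaa->; aba->a; acb->ca; bc->c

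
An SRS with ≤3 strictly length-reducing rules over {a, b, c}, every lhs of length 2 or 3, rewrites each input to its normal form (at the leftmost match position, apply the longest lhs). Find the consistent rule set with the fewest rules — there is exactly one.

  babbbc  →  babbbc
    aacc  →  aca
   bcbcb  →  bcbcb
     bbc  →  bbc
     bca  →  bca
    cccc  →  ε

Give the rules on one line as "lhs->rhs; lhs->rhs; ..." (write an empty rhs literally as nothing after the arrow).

  | babbbc
  | aacc => aca
  | bcbcb
  | bbc

acc->ca; cc->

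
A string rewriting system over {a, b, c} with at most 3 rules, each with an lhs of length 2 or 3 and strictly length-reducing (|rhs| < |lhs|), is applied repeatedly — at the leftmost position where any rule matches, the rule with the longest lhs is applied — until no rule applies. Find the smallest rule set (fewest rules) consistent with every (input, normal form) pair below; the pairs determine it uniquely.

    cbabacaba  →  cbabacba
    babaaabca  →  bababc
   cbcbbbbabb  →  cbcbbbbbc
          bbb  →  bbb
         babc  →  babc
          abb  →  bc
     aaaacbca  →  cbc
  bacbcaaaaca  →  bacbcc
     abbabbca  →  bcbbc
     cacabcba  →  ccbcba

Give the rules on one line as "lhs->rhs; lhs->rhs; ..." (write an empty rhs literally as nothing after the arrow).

aa->; abb->bc; ca->c

  | cbabacaba => cbabacba
  | babaaabca => bababca => bababc
  | cbcbbbbabb => cbcbbbbbc
  | bbb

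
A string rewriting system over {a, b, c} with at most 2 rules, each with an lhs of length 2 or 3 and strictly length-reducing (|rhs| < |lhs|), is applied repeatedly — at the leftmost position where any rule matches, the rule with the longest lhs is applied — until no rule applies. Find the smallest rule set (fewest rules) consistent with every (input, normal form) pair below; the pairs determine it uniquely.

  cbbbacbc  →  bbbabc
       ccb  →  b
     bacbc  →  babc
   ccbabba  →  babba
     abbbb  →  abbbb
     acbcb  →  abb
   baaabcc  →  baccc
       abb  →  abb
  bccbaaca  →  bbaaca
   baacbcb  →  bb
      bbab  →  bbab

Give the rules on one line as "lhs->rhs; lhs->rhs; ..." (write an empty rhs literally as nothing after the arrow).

aab->c; cb->b

  | cbbbacbc => bbbacbc => bbbabc
  | ccb => cb => b
  | bacbc => babc
  | ccbabba => cbabba => babba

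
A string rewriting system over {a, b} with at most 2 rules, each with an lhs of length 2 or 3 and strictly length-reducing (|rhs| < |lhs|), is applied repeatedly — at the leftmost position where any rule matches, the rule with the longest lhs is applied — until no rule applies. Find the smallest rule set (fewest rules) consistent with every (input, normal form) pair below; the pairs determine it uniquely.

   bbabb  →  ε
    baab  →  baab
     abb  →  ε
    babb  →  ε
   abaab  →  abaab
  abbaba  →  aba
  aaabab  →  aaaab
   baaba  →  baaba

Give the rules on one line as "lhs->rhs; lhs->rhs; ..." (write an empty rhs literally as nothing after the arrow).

  | bbabb => babb => abb => ε
  | baab
  | abb => ε
  | babb => abb => ε

abb->; bab->ab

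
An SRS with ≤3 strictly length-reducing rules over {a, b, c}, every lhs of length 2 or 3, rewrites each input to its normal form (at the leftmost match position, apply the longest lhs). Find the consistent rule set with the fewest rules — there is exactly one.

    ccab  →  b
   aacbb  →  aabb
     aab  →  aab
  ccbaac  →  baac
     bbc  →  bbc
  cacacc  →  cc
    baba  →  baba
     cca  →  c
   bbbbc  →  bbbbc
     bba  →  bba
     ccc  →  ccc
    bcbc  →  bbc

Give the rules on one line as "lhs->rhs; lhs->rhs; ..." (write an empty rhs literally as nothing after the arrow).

ca->; cb->b

  | ccab => cb => b
  | aacbb => aabb
  | aab
  | ccbaac => cbaac => baac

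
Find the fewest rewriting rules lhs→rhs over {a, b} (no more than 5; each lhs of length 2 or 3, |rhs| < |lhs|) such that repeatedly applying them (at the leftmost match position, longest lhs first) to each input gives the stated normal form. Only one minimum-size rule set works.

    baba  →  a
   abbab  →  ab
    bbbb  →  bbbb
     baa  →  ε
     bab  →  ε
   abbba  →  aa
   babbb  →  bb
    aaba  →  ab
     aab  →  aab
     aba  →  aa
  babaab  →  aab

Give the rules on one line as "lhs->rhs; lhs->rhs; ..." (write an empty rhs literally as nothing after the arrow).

  | baba => a
  | abbab => ab
  | bbbb
  | baa => ε

aaa->ab; ba->a; baa->; bab->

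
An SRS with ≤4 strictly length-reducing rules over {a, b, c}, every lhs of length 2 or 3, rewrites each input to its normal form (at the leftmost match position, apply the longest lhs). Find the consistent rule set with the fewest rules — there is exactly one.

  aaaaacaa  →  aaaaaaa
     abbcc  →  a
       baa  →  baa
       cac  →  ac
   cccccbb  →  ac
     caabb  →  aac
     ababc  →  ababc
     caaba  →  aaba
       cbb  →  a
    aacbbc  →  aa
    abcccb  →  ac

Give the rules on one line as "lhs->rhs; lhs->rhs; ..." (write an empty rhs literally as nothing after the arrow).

bb->c; ca->a; cc->a; ccc->

  | aaaaacaa => aaaaaaa
  | abbcc => accc => a
  | baa
  | cac => ac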